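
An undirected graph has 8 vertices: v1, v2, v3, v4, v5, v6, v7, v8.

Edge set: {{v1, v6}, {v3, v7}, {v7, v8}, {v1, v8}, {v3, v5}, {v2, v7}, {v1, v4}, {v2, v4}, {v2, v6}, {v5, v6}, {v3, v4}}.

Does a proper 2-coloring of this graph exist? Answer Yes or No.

No

The cycle v6-v1-v8-v7-v2-v6 has odd length 5, so it cannot be 2-colored; at least 3 colors are needed.
So 2 colors are not enough.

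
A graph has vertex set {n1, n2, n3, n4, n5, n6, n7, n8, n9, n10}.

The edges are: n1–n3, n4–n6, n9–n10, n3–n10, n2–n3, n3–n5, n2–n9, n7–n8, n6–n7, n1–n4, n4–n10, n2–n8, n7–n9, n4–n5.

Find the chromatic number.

3

The cycle n9-n7-n6-n4-n10-n9 has odd length 5, so it cannot be 2-colored; at least 3 colors are needed.
3 colors suffice: n1=B, n2=B, n3=R, n4=R, n5=B, n6=G, n7=B, n8=R, n9=R, n10=B. No two adjacent vertices share a color.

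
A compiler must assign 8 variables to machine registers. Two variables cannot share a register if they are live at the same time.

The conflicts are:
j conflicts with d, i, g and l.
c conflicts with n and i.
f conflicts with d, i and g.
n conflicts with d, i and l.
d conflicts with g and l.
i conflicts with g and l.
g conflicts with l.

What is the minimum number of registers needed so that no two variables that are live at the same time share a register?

4

j, i, g, l all conflict with each other, so at least 4 registers are needed.
Using 4 registers: j=4, c=3, f=3, n=2, d=1, i=1, g=2, l=3. No two conflicting variables share a register.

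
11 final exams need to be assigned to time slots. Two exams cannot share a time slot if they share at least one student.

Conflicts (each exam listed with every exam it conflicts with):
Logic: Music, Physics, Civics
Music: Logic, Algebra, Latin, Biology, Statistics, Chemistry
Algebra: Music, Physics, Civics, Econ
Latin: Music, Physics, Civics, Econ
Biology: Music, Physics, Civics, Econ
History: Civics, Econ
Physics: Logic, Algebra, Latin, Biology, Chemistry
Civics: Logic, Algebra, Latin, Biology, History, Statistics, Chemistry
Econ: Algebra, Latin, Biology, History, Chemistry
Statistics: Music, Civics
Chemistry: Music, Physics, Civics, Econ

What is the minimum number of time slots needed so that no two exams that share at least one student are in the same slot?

History and Econ conflict, so at least 2 time slots are needed.
Using 2 time slots: Logic=2, Music=1, Algebra=2, Latin=2, Biology=2, History=2, Physics=1, Civics=1, Econ=1, Statistics=2, Chemistry=2. Every pair that conflicts lands in different time slots.

2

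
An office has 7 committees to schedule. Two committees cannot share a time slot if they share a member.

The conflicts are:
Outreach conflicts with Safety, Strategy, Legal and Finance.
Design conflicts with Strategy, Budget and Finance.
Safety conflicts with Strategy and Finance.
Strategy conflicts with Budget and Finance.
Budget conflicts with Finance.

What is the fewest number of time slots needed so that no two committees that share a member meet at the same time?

4

Design, Strategy, Budget, Finance are mutually in conflict, so at least 4 time slots are needed.
4 time slots suffice: time slot 1 → {Legal, Finance}; time slot 2 → {Strategy}; time slot 3 → {Outreach, Budget}; time slot 4 → {Design, Safety}. Every pair that conflicts lands in different time slots.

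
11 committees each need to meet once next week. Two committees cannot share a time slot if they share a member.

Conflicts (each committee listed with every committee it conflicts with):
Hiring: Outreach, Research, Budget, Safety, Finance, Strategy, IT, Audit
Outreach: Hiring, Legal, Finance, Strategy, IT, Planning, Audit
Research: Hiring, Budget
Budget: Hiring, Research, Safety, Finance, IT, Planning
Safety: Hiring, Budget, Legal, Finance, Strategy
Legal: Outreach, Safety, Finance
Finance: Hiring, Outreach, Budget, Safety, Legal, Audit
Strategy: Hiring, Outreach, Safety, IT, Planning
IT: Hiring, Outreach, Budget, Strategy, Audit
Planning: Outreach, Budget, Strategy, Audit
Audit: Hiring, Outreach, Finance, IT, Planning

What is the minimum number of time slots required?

Hiring, Budget, Safety, Finance are mutually in conflict, so at least 4 time slots are needed.
4 time slots suffice: time slot 1 → {Hiring, Legal, Planning}; time slot 2 → {Outreach, Research, Safety}; time slot 3 → {Finance, IT}; time slot 4 → {Budget, Strategy, Audit}. Each listed conflict is separated.

4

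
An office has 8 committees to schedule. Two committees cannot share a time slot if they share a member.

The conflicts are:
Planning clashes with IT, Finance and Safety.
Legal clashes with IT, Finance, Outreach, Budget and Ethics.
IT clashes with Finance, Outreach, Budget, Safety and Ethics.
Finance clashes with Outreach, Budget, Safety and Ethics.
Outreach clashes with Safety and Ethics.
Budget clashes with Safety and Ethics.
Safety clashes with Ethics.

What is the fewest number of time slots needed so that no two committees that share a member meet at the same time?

Legal, IT, Finance, Budget, Ethics all conflict with each other, so at least 5 time slots are needed.
5 time slots suffice: time slot 1 → {IT}; time slot 2 → {Finance}; time slot 3 → {Legal, Safety}; time slot 4 → {Planning, Ethics}; time slot 5 → {Outreach, Budget}. No two conflicting committees share a time slot.

5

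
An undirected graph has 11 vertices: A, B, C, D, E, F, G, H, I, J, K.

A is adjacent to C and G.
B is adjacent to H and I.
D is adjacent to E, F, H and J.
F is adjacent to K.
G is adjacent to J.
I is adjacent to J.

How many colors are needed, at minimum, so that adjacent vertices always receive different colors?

The cycle H-B-I-J-D-H has odd length 5, so it cannot be 2-colored; at least 3 colors are needed.
3 colors suffice: A=2, B=3, C=1, D=1, E=2, F=2, G=1, H=2, I=1, J=2, K=1. No two adjacent vertices share a color.

3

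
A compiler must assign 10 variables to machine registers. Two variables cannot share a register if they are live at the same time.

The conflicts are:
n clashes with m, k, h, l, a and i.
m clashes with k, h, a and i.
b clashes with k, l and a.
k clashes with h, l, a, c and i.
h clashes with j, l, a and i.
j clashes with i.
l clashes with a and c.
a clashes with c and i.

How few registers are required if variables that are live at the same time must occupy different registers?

n, m, k, h, a, i are mutually in conflict, so at least 6 registers are needed.
6 registers suffice: n=5, m=6, b=3, k=1, h=3, j=1, l=4, a=2, c=3, i=4. Each listed conflict is separated.

6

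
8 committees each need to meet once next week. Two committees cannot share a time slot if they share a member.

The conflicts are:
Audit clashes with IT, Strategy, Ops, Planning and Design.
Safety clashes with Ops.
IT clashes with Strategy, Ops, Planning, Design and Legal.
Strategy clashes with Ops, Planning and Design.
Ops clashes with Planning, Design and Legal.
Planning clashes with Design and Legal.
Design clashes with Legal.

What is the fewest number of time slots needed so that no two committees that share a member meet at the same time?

6

Audit, IT, Strategy, Ops, Planning, Design pairwise conflict, so at least 6 time slots are needed.
Using 6 time slots: Audit=5, Safety=2, IT=2, Strategy=6, Ops=1, Planning=3, Design=4, Legal=5. No two conflicting committees share a time slot.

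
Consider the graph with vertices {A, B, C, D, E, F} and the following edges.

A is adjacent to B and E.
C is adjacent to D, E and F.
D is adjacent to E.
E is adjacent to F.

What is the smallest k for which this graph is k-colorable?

3

C, D, E are pairwise adjacent, so at least 3 colors are needed.
A valid assignment using 3 colors: A=2, B=1, C=2, D=3, E=1, F=3. Every edge joins two different colors.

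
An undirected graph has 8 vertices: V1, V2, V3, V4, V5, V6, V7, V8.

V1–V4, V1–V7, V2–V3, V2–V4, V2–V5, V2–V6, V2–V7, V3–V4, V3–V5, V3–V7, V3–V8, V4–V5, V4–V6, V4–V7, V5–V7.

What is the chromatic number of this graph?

V2, V3, V4, V5, V7 are mutually adjacent (a clique of size 5), so at least 5 colors are needed.
5 colors suffice: color 1 → {V4, V8}; color 2 → {V1, V2}; color 3 → {V3, V6}; color 4 → {V7}; color 5 → {V5}. Each edge has distinct colors on its endpoints.

5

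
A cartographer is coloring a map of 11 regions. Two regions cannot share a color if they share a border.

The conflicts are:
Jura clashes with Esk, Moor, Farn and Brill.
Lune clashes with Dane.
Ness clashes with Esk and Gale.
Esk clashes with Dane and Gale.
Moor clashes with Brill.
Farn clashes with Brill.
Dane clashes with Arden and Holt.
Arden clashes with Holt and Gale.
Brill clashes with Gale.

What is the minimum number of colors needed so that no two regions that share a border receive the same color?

3

Dane, Arden, Holt pairwise conflict, so at least 3 colors are needed.
3 colors suffice: color 1 → {Jura, Dane, Gale}; color 2 → {Lune, Esk, Arden, Brill}; color 3 → {Ness, Moor, Farn, Holt}. No two conflicting regions share a color.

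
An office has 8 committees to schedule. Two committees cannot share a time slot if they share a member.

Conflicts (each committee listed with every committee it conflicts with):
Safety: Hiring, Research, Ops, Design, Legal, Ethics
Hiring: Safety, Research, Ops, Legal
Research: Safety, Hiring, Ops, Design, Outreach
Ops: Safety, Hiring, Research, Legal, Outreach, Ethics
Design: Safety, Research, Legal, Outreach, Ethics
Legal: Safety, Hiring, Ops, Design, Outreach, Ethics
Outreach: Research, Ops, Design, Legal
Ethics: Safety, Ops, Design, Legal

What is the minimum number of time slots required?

4

Safety, Ops, Legal, Ethics pairwise conflict, so at least 4 time slots are needed.
4 time slots suffice: time slot 1 → {Research, Legal}; time slot 2 → {Ops, Design}; time slot 3 → {Safety, Outreach}; time slot 4 → {Hiring, Ethics}. No two conflicting committees share a time slot.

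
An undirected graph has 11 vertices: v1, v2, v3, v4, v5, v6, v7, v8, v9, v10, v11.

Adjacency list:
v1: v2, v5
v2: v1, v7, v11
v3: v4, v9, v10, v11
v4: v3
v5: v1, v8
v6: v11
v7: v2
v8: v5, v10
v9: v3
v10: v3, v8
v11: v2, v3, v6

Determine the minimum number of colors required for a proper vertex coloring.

The cycle v11-v2-v1-v5-v8-v10-v3-v11 has odd length 7, so it cannot be 2-colored; at least 3 colors are needed.
3 colors suffice: color R → {v2, v3, v5, v6}; color B → {v1, v4, v7, v8, v9, v11}; color G → {v10}. Each edge has distinct colors on its endpoints.

3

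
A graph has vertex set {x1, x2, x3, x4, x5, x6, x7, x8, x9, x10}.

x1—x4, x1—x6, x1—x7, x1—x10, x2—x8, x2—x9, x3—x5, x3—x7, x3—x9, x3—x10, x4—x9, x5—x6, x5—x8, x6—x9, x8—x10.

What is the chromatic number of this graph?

The cycle x5-x3-x10-x1-x6-x5 has odd length 5, so it cannot be 2-colored; at least 3 colors are needed.
3 colors suffice: color 1 → {x1, x3, x8}; color 2 → {x5, x7, x9, x10}; color 3 → {x2, x4, x6}. Each edge has distinct colors on its endpoints.

3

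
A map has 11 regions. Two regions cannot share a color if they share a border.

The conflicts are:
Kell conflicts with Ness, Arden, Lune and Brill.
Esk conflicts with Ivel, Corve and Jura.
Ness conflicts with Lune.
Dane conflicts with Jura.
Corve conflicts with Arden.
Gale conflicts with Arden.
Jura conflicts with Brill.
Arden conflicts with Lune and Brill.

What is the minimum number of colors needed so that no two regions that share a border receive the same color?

3

Kell, Arden, Brill all conflict with each other, so at least 3 colors are needed.
3 colors suffice: color 1 → {Ness, Ivel, Jura, Arden}; color 2 → {Kell, Esk, Dane, Gale}; color 3 → {Corve, Lune, Brill}. Each listed conflict is separated.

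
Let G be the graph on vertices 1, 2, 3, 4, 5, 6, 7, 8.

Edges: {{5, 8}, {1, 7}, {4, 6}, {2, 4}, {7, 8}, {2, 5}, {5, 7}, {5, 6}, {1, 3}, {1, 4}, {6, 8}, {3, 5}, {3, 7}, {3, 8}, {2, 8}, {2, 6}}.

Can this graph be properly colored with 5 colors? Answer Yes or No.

Yes

The chromatic number is 4. 2, 5, 6, 8 are mutually adjacent (a clique of size 4), so at least 4 colors are needed.
A valid assignment using 4 colors: 1=b, 2=d, 3=c, 4=a, 5=b, 6=c, 7=d, 8=a.
Since 5 ≥ 4, a proper 5-coloring certainly exists.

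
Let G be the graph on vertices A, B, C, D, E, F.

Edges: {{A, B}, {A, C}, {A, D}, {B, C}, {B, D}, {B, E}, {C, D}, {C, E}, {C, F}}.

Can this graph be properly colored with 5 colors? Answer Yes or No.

Yes

The chromatic number is 4. A, B, C, D are pairwise adjacent (a clique of size 4), so at least 4 colors are needed.
4 colors suffice: color 1 → {C}; color 2 → {B, F}; color 3 → {D, E}; color 4 → {A}.
Since 5 ≥ 4, a proper 5-coloring certainly exists.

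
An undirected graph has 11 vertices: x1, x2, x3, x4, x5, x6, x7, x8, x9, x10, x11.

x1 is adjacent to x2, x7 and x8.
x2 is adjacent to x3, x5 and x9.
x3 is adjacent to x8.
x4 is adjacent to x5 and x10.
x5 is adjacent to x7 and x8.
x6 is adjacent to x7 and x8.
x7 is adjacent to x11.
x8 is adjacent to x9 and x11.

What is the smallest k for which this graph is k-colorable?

x3 and x8 are adjacent, so at least 2 colors are needed.
2 colors suffice: color R → {x2, x4, x7, x8}; color B → {x1, x3, x5, x6, x9, x10, x11}. Each edge has distinct colors on its endpoints.

2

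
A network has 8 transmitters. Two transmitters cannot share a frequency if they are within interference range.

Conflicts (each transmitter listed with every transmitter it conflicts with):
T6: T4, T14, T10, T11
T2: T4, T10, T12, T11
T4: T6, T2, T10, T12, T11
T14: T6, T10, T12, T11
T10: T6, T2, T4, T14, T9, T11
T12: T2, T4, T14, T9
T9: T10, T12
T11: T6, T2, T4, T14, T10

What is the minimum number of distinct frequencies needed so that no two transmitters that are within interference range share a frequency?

T6, T14, T10, T11 pairwise conflict, so at least 4 frequencies are needed.
Using 4 frequencies: T6=4, T2=4, T4=2, T14=2, T10=1, T12=1, T9=2, T11=3. No two conflicting transmitters share a frequency.

4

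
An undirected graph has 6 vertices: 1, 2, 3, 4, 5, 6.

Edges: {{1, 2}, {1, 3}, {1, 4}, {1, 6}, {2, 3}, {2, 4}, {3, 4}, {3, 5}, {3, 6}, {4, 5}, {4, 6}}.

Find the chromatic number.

4

1, 2, 3, 4 are pairwise adjacent (a clique of size 4), so at least 4 colors are needed.
A valid assignment using 4 colors: 1=c, 2=d, 3=b, 4=a, 5=c, 6=d. Each edge has distinct colors on its endpoints.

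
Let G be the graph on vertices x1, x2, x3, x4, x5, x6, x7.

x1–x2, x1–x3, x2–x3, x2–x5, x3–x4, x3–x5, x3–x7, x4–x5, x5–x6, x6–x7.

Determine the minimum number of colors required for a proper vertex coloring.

x3, x4, x5 are pairwise adjacent, so at least 3 colors are needed.
3 colors suffice: x1=blue, x2=green, x3=red, x4=green, x5=blue, x6=red, x7=blue. Each edge has distinct colors on its endpoints.

3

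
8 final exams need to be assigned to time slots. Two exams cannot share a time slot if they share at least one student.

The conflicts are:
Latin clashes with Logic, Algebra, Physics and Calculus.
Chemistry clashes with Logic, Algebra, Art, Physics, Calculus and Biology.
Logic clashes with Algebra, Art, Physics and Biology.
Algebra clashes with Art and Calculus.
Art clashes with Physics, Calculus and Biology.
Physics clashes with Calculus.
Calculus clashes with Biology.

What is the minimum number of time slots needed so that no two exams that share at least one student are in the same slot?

Chemistry, Art, Calculus, Biology pairwise conflict, so at least 4 time slots are needed.
4 time slots suffice: time slot 1 → {Latin, Art}; time slot 2 → {Logic, Calculus}; time slot 3 → {Chemistry}; time slot 4 → {Algebra, Physics, Biology}. Each listed conflict is separated.

4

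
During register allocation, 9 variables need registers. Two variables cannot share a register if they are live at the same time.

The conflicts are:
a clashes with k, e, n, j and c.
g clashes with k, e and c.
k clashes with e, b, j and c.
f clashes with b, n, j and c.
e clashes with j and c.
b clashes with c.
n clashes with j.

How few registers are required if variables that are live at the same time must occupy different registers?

4

g, k, e, c all conflict with each other, so at least 4 registers are needed.
A valid assignment using 4 registers: a=4, g=4, k=2, f=2, e=3, b=3, n=3, j=1, c=1. No two conflicting variables share a register.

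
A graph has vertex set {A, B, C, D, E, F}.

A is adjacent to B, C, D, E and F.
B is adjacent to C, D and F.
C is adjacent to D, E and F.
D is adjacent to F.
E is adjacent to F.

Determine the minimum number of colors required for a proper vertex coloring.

A, B, C, D, F are mutually adjacent (a clique of size 5), so at least 5 colors are needed.
One proper 5-coloring: A=2, B=4, C=1, D=5, E=4, F=3. Each edge has distinct colors on its endpoints.

5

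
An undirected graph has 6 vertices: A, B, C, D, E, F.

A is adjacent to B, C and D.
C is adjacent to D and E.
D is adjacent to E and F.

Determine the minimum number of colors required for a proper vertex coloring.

C, D, E form a triangle, so at least 3 colors are needed.
3 colors suffice: A=2, B=1, C=3, D=1, E=2, F=2. Each edge has distinct colors on its endpoints.

3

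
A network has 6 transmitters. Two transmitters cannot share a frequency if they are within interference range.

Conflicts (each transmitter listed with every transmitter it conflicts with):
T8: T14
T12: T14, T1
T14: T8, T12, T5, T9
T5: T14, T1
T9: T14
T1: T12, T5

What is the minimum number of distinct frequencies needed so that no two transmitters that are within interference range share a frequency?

T5 and T1 conflict, so at least 2 frequencies are needed.
2 frequencies suffice: frequency 1 → {T14, T1}; frequency 2 → {T8, T12, T5, T9}. Each listed conflict is separated.

2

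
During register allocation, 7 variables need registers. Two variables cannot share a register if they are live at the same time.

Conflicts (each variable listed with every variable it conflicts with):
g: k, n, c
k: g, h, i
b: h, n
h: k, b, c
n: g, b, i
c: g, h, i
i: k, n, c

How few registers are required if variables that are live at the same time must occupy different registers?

The cycle i-n-b-h-k-i has odd length 5, so it cannot be 2-colored; at least 3 registers are needed.
3 registers suffice: register 1 → {k, n, c}; register 2 → {g, h, i}; register 3 → {b}. Every pair that conflicts lands in different registers.

3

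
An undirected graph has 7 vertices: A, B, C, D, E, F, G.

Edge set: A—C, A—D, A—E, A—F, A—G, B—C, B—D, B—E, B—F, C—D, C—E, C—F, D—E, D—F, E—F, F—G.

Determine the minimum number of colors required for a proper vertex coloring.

B, C, D, E, F are pairwise adjacent (a clique of size 5), so at least 5 colors are needed.
5 colors suffice: A=3, B=3, C=4, D=2, E=5, F=1, G=2. Each edge has distinct colors on its endpoints.

5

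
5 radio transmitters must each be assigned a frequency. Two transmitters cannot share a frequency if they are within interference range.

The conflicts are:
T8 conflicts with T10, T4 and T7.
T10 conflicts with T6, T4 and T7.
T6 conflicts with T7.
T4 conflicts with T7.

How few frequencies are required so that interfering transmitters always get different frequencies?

4

T8, T10, T4, T7 are mutually in conflict, so at least 4 frequencies are needed.
4 frequencies suffice: frequency 1 → {T10}; frequency 2 → {T7}; frequency 3 → {T6, T4}; frequency 4 → {T8}. No two conflicting transmitters share a frequency.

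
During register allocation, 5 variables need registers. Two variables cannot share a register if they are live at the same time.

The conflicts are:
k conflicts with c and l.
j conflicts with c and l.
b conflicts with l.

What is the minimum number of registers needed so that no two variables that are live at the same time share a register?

2

k and l conflict, so at least 2 registers are needed.
2 registers suffice: register 1 → {c, l}; register 2 → {k, j, b}. Each listed conflict is separated.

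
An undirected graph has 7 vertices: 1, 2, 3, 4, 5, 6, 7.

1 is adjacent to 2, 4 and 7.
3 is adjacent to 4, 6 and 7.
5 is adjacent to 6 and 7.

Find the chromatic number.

2

1 and 4 are adjacent, so at least 2 colors are needed.
2 colors suffice: color red → {2, 4, 6, 7}; color blue → {1, 3, 5}. Every edge joins two different colors.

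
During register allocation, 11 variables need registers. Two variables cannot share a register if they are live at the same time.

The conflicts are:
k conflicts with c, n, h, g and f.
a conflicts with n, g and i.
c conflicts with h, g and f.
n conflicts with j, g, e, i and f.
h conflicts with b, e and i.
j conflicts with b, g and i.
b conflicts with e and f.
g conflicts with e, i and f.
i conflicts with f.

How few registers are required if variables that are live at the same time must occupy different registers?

4

n, j, g, i pairwise conflict, so at least 4 registers are needed.
A valid assignment using 4 registers: k=3, a=4, c=2, n=2, h=1, j=4, b=2, g=1, e=3, i=3, f=4. Each listed conflict is separated.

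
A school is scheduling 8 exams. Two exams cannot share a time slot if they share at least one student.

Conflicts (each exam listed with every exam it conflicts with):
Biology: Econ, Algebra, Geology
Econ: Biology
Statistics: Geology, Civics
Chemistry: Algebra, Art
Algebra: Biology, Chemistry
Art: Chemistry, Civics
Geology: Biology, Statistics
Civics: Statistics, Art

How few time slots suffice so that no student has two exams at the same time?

3

The cycle Art-Chemistry-Algebra-Biology-Geology-Statistics-Civics-Art has odd length 7, so it cannot be 2-colored; at least 3 time slots are needed.
A valid assignment using 3 time slots: Biology=1, Econ=2, Statistics=2, Chemistry=1, Algebra=2, Art=2, Geology=3, Civics=1. Every pair that conflicts lands in different time slots.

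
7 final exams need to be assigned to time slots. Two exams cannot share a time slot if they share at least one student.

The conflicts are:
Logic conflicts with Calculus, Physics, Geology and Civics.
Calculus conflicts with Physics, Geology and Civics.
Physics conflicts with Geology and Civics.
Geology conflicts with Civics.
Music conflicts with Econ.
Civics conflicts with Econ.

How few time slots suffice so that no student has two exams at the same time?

Logic, Calculus, Physics, Geology, Civics all conflict with each other, so at least 5 time slots are needed.
5 time slots suffice: Logic=3, Calculus=5, Physics=4, Geology=2, Music=1, Civics=1, Econ=2. Each listed conflict is separated.

5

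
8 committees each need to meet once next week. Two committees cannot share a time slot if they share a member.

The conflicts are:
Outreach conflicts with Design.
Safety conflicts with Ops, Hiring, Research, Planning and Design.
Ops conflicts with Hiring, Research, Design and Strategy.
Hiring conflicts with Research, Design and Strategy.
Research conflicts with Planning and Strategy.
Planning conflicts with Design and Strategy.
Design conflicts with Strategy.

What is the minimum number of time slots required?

Ops, Hiring, Research, Strategy pairwise conflict, so at least 4 time slots are needed.
A valid assignment using 4 time slots: Outreach=2, Safety=2, Ops=3, Hiring=4, Research=1, Planning=3, Design=1, Strategy=2. Every pair that conflicts lands in different time slots.

4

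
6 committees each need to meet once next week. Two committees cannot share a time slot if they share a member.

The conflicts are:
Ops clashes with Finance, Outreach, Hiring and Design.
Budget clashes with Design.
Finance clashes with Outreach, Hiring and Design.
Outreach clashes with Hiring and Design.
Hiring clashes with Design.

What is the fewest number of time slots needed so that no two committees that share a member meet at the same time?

5

Ops, Finance, Outreach, Hiring, Design are mutually in conflict, so at least 5 time slots are needed.
5 time slots suffice: Ops=4, Budget=2, Finance=5, Outreach=2, Hiring=3, Design=1. Each listed conflict is separated.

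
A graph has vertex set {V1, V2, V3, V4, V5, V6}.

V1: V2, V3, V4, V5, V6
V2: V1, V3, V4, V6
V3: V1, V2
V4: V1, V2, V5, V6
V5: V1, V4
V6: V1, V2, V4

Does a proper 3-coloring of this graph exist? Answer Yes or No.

V1, V2, V4, V6 form a clique, so at least 4 colors are needed.
So 3 colors are not enough.

No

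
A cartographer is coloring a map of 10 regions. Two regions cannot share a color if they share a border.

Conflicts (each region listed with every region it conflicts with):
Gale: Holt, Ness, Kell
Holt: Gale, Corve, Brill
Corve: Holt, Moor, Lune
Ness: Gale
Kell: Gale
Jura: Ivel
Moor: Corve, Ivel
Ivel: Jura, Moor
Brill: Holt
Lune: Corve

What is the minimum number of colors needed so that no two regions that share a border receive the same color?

2

Gale and Holt conflict, so at least 2 colors are needed.
A valid assignment using 2 colors: Gale=2, Holt=1, Corve=2, Ness=1, Kell=1, Jura=1, Moor=1, Ivel=2, Brill=2, Lune=1. Every pair that conflicts lands in different colors.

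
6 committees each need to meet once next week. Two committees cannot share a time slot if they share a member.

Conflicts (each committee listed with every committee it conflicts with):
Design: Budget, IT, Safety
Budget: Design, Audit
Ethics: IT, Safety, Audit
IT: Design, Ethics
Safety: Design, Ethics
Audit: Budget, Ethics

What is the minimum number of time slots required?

The cycle Design-Safety-Ethics-Audit-Budget-Design has odd length 5, so it cannot be 2-colored; at least 3 time slots are needed.
3 time slots suffice: time slot 1 → {Design, Ethics}; time slot 2 → {IT, Safety, Audit}; time slot 3 → {Budget}. No two conflicting committees share a time slot.

3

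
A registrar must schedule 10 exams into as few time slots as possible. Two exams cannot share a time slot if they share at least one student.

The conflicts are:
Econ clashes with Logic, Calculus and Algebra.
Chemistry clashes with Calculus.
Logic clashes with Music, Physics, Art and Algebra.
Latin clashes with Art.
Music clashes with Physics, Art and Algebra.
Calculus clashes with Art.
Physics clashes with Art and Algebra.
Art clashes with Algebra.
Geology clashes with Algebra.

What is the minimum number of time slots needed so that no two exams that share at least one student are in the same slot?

5

Logic, Music, Physics, Art, Algebra pairwise conflict, so at least 5 time slots are needed.
5 time slots suffice: Econ=1, Chemistry=1, Logic=3, Latin=2, Music=4, Calculus=2, Physics=5, Art=1, Geology=1, Algebra=2. No two conflicting exams share a time slot.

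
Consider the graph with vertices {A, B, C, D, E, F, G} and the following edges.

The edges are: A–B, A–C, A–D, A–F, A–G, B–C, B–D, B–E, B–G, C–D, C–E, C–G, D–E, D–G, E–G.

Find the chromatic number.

5

A, B, C, D, G are mutually adjacent (a clique of size 5), so at least 5 colors are needed.
One proper 5-coloring: A=2, B=3, C=5, D=4, E=2, F=1, G=1. No two adjacent vertices share a color.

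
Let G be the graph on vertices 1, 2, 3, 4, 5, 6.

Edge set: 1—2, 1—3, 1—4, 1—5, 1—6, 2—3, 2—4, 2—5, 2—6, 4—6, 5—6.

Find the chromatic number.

4

1, 2, 5, 6 are pairwise adjacent (a clique of size 4), so at least 4 colors are needed.
4 colors suffice: 1=b, 2=a, 3=c, 4=d, 5=d, 6=c. Each edge has distinct colors on its endpoints.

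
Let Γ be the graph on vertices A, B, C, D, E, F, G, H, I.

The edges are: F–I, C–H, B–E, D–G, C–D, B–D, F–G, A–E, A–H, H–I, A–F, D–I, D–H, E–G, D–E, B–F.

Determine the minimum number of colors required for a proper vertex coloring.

B, D, E are pairwise adjacent, so at least 3 colors are needed.
3 colors suffice: color red → {D, F}; color blue → {E, H}; color green → {A, B, C, G, I}. Every edge joins two different colors.

3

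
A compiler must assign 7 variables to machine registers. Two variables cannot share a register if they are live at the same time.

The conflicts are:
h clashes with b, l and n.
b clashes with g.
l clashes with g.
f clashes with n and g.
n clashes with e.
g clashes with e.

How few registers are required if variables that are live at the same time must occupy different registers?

The cycle b-g-f-n-h-b has odd length 5, so it cannot be 2-colored; at least 3 registers are needed.
3 registers suffice: register 1 → {h, g}; register 2 → {b, l, n}; register 3 → {f, e}. Every pair that conflicts lands in different registers.

3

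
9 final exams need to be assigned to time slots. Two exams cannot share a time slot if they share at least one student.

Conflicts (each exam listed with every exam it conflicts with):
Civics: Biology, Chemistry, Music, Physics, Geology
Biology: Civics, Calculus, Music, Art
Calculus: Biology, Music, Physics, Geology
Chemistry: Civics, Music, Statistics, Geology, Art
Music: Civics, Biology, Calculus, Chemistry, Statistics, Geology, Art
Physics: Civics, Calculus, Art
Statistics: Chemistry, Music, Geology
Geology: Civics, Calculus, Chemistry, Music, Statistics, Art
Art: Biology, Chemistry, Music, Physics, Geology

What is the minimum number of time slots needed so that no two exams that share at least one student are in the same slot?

4

Civics, Chemistry, Music, Geology are mutually in conflict, so at least 4 time slots are needed.
4 time slots suffice: Civics=3, Biology=2, Calculus=3, Chemistry=4, Music=1, Physics=1, Statistics=3, Geology=2, Art=3. Every pair that conflicts lands in different time slots.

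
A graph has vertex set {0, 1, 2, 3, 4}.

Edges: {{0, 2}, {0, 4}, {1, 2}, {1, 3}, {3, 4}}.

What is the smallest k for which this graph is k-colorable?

The cycle 4-3-1-2-0-4 has odd length 5, so it cannot be 2-colored; at least 3 colors are needed.
3 colors suffice: color red → {0, 1}; color blue → {2, 3}; color green → {4}. Each edge has distinct colors on its endpoints.

3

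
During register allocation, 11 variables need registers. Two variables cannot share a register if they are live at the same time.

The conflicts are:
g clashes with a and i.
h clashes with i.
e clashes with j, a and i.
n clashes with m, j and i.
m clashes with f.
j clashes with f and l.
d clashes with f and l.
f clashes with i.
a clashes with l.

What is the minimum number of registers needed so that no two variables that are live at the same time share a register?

h and i conflict, so at least 2 registers are needed.
2 registers suffice: register 1 → {m, j, d, a, i}; register 2 → {g, h, e, n, f, l}. Each listed conflict is separated.

2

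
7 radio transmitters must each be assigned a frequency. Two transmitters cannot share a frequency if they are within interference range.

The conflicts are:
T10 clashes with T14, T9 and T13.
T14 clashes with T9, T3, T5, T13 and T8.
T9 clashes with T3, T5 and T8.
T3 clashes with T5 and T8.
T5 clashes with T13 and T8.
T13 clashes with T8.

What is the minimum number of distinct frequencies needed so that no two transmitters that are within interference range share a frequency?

5

T14, T9, T3, T5, T8 are mutually in conflict, so at least 5 frequencies are needed.
5 frequencies suffice: T10=2, T14=1, T9=4, T3=5, T5=3, T13=4, T8=2. Each listed conflict is separated.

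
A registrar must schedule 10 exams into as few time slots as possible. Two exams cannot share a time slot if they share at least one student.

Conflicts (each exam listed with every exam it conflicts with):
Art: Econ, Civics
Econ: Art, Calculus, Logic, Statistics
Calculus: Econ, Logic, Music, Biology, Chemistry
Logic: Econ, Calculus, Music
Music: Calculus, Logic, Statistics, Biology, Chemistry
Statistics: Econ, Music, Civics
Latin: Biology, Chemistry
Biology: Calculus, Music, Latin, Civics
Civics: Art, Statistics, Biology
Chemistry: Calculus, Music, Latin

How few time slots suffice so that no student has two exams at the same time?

Econ, Calculus, Logic are mutually in conflict, so at least 3 time slots are needed.
3 time slots suffice: Art=1, Econ=2, Calculus=1, Logic=3, Music=2, Statistics=1, Latin=1, Biology=3, Civics=2, Chemistry=3. Every pair that conflicts lands in different time slots.

3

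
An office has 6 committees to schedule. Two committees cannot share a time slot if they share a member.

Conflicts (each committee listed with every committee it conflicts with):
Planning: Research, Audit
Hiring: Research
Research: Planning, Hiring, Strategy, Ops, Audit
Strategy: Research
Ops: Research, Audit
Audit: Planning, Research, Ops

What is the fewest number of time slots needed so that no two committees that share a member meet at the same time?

Planning, Research, Audit are mutually in conflict, so at least 3 time slots are needed.
Using 3 time slots: Planning=3, Hiring=2, Research=1, Strategy=2, Ops=3, Audit=2. Each listed conflict is separated.

3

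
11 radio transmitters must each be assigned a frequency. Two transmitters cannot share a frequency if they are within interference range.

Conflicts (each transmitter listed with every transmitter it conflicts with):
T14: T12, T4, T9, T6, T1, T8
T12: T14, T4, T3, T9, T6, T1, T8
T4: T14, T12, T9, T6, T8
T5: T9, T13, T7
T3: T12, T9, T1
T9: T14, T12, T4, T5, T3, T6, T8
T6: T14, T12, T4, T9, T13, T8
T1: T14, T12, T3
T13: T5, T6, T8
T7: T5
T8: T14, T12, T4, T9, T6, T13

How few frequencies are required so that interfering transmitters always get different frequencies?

6

T14, T12, T4, T9, T6, T8 all conflict with each other, so at least 6 frequencies are needed.
A valid assignment using 6 frequencies: T14=4, T12=2, T4=6, T5=2, T3=3, T9=1, T6=5, T1=1, T13=1, T7=1, T8=3. No two conflicting transmitters share a frequency.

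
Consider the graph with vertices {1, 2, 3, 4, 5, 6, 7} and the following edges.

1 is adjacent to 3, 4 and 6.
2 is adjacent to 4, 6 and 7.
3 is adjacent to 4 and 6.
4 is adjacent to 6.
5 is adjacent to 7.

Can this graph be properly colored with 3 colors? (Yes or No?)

No

1, 3, 4, 6 are pairwise adjacent (a clique of size 4), so at least 4 colors are needed.
So 3 colors are not enough.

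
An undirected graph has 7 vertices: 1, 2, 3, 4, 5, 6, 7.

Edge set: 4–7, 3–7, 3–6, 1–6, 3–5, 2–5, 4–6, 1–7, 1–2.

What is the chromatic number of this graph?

3

The cycle 2-1-6-3-5-2 has odd length 5, so it cannot be 2-colored; at least 3 colors are needed.
3 colors suffice: color a → {2, 6, 7}; color b → {1, 3, 4}; color c → {5}. Every edge joins two different colors.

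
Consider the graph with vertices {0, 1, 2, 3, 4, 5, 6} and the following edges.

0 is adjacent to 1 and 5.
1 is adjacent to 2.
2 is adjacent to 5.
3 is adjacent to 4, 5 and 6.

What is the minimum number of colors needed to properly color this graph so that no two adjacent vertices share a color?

3 and 6 are adjacent, so at least 2 colors are needed.
One proper 2-coloring: 0=red, 1=blue, 2=red, 3=red, 4=blue, 5=blue, 6=blue. No two adjacent vertices share a color.

2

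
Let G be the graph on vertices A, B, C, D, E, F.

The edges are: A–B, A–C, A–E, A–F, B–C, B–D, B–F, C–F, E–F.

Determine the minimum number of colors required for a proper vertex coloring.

4

A, B, C, F are pairwise adjacent (a clique of size 4), so at least 4 colors are needed.
4 colors suffice: A=blue, B=green, C=yellow, D=red, E=green, F=red. Each edge has distinct colors on its endpoints.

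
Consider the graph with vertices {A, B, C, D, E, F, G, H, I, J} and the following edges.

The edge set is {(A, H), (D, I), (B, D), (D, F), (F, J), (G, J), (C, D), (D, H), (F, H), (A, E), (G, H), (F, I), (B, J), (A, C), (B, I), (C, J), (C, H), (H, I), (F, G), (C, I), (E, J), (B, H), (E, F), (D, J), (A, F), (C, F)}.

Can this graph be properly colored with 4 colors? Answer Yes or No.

No

C, D, F, H, I form a clique, so at least 5 colors are needed.
So 4 colors are not enough.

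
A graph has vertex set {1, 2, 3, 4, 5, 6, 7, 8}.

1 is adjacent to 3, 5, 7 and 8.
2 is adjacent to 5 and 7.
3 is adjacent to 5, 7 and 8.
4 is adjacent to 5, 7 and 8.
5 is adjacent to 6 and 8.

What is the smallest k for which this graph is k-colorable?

1, 3, 5, 8 form a clique, so at least 4 colors are needed.
4 colors suffice: color red → {5, 7}; color blue → {1, 2, 4, 6}; color green → {3}; color yellow → {8}. Every edge joins two different colors.

4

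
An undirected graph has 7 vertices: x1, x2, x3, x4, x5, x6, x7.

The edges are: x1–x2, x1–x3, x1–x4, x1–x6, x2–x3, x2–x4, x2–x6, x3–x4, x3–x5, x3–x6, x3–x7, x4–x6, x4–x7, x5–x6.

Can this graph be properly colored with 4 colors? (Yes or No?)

x1, x2, x3, x4, x6 form a clique, so at least 5 colors are needed.
So 4 colors are not enough.

No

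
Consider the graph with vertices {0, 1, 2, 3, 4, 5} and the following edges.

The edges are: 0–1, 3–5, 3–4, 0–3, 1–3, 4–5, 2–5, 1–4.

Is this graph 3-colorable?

The chromatic number is 3. 1, 3, 4 are pairwise adjacent, so at least 3 colors are needed.
One proper 3-coloring: 0=b, 1=c, 2=a, 3=a, 4=b, 5=c.
That is already a proper 3-coloring.

Yes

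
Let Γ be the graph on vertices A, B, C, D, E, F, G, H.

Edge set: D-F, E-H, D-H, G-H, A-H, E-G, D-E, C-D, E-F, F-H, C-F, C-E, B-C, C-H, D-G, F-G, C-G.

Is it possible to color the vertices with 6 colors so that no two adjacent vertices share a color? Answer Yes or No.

The chromatic number is 6. C, D, E, F, G, H are mutually adjacent (a clique of size 6), so at least 6 colors are needed.
A valid assignment using 6 colors: A=1, B=2, C=1, D=5, E=3, F=4, G=6, H=2.
That is already a proper 6-coloring.

Yes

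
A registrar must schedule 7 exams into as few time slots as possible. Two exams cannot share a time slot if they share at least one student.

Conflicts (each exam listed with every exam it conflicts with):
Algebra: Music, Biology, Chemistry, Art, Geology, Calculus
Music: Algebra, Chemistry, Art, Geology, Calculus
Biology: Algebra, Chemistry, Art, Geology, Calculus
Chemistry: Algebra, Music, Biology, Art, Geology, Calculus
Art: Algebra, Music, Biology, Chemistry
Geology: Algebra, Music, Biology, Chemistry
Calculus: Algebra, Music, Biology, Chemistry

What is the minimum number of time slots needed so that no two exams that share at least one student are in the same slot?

4

Algebra, Music, Chemistry, Art pairwise conflict, so at least 4 time slots are needed.
4 time slots suffice: time slot 1 → {Algebra}; time slot 2 → {Chemistry}; time slot 3 → {Music, Biology}; time slot 4 → {Art, Geology, Calculus}. No two conflicting exams share a time slot.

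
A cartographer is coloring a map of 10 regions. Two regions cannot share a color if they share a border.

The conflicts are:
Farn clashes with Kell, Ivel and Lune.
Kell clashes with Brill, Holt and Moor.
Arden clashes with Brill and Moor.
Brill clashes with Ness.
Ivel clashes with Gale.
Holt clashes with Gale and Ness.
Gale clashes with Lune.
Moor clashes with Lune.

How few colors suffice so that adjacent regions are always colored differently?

The cycle Moor-Kell-Holt-Gale-Lune-Moor has odd length 5, so it cannot be 2-colored; at least 3 colors are needed.
3 colors suffice: color 1 → {Kell, Arden, Ivel, Lune, Ness}; color 2 → {Farn, Brill, Holt, Moor}; color 3 → {Gale}. Every pair that conflicts lands in different colors.

3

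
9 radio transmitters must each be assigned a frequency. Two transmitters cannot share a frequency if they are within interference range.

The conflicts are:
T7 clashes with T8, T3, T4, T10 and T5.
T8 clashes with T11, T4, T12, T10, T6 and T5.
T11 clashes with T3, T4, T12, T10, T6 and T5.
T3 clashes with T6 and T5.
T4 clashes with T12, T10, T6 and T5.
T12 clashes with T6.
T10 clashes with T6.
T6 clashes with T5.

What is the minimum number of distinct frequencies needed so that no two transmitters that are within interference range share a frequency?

5

T8, T11, T4, T10, T6 are mutually in conflict, so at least 5 frequencies are needed.
Using 5 frequencies: T7=2, T8=3, T11=4, T3=1, T4=1, T12=5, T10=5, T6=2, T5=5. Every pair that conflicts lands in different frequencies.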